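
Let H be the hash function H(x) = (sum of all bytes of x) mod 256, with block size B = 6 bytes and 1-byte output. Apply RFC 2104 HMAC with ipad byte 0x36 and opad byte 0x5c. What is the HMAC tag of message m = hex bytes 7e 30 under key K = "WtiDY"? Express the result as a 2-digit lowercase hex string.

Key "WtiDY" = 57 74 69 44 59 is 5 bytes ≤ B = 6; zero-pad to 6 bytes: K' = 57 74 69 44 59 00.
K' ⊕ ipad = 61 42 5f 72 6f 36.  K' ⊕ opad = 0b 28 35 18 05 5c.
Inner input = (K'⊕ipad) ∥ m = 61 42 5f 72 6f 36 ∥ 7e 30.
Inner hash: sum = 97+66+95+114+111+54+126+48 = 711; mod 256 = 199 → c7.
Outer input = (K'⊕opad) ∥ inner = 0b 28 35 18 05 5c ∥ c7.
Outer hash (tag): sum = 11+40+53+24+5+92+199 = 424; mod 256 = 168 → a8.

a8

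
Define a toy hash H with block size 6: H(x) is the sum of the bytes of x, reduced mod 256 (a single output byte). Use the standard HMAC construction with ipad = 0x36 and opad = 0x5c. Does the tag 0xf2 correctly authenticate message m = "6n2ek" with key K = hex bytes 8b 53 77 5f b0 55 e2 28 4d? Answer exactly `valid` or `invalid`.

valid

Key hex bytes 8b 53 77 5f b0 55 e2 28 4d is 9 bytes > B = 6, so hash it first: H(key) = 10, then zero-pad to 6 bytes: K' = 10 00 00 00 00 00.
K' ⊕ ipad = 26 36 36 36 36 36; K' ⊕ opad = 4c 5c 5c 5c 5c 5c.
Inner hash: sum = 38+54+54+54+54+54+54+110+50+101+107 = 730; mod 256 = 218 → da.
Outer hash (recomputed tag): sum = 76+92+92+92+92+92+218 = 754; mod 256 = 242 → f2.
Recomputed tag = f2; claimed = f2 → match.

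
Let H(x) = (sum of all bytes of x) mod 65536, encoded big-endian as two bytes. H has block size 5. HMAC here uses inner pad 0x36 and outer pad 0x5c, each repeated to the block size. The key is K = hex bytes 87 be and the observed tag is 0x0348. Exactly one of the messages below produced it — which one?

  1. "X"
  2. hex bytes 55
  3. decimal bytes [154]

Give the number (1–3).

3

Key hex bytes 87 be is 2 bytes ≤ B = 5; zero-pad to 5 bytes: K' = 87 be 00 00 00.
K' ⊕ ipad = b1 88 36 36 36; K' ⊕ opad = db e2 5c 5c 5c.
m1: inner = H(b1 88 36 36 36 58) = 02 33; tag = H(db e2 5c 5c 5c 02 33) = 0306
m2: inner = H(b1 88 36 36 36 55) = 02 30; tag = H(db e2 5c 5c 5c 02 30) = 0303
m3: inner = H(b1 88 36 36 36 9a) = 02 75; tag = H(db e2 5c 5c 5c 02 75) = 0348 ← matches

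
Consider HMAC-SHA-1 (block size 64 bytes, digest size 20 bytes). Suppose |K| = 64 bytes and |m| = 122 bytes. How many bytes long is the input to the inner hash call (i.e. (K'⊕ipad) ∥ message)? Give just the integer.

Key is 64 ≤ 64 bytes, zero-padded: |K'| = 64.
Inner input = (K'⊕ipad) ∥ m → 64 + 122 = 186 bytes.

186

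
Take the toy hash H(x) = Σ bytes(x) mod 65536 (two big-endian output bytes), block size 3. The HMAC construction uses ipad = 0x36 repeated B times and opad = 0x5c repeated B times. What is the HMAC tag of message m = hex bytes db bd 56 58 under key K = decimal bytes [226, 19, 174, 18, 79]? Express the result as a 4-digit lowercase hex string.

01f6

Key decimal bytes [226, 19, 174, 18, 79] = e2 13 ae 12 4f is 5 bytes > B = 3, so hash it first: H(key) = 02 04, then zero-pad to 3 bytes: K' = 02 04 00.
K' ⊕ ipad = 34 32 36.  K' ⊕ opad = 5e 58 5c.
Inner input = (K'⊕ipad) ∥ m = 34 32 36 ∥ db bd 56 58.
Inner hash: sum = 52+50+54+219+189+86+88 = 738 → 02 e2.
Outer input = (K'⊕opad) ∥ inner = 5e 58 5c ∥ 02 e2.
Outer hash (tag): sum = 94+88+92+2+226 = 502 → 01 f6.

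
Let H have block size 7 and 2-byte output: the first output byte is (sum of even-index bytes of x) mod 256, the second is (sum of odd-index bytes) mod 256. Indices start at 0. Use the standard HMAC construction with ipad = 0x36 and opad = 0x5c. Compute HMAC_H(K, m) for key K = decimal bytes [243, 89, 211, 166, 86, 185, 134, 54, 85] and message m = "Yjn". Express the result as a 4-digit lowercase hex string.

Key decimal bytes [243, 89, 211, 166, 86, 185, 134, 54, 85] = f3 59 d3 a6 56 b9 86 36 55 is 9 bytes > B = 7, so hash it first: H(key) = f7 ee, then zero-pad to 7 bytes: K' = f7 ee 00 00 00 00 00.
K' ⊕ ipad = c1 d8 36 36 36 36 36.  K' ⊕ opad = ab b2 5c 5c 5c 5c 5c.
Inner input = (K'⊕ipad) ∥ m = c1 d8 36 36 36 36 36 ∥ 59 6a 6e.
Inner hash: even-index sum = 461 mod 256 = 205; odd-index sum = 523 mod 256 = 11 → cd 0b.
Outer input = (K'⊕opad) ∥ inner = ab b2 5c 5c 5c 5c 5c ∥ cd 0b.
Outer hash (tag): even-index sum = 458 mod 256 = 202; odd-index sum = 567 mod 256 = 55 → ca 37.

ca37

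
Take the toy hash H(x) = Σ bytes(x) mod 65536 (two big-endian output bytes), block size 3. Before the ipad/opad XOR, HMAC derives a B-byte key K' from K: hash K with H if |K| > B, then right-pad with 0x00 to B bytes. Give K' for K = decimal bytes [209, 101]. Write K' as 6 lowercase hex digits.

d16500

Key decimal bytes [209, 101] = d1 65 is 2 bytes ≤ B = 3; zero-pad to 3 bytes: K' = d1 65 00.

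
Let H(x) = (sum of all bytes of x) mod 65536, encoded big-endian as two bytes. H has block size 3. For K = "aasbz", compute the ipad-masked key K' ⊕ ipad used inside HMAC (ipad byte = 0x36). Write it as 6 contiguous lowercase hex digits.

342736

Key "aasbz" = 61 61 73 62 7a is 5 bytes > B = 3, so hash it first: H(key) = 02 11, then zero-pad to 3 bytes: K' = 02 11 00.
XOR each byte with 0x36: 02⊕36=34, 11⊕36=27, 00⊕36=36.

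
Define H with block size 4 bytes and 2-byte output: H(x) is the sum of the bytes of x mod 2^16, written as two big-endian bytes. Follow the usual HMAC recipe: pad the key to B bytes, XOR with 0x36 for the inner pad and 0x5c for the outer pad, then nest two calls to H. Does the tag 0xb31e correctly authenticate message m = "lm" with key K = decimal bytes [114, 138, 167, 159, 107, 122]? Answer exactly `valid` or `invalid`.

Key decimal bytes [114, 138, 167, 159, 107, 122] = 72 8a a7 9f 6b 7a is 6 bytes > B = 4, so hash it first: H(key) = 03 27, then zero-pad to 4 bytes: K' = 03 27 00 00.
K' ⊕ ipad = 35 11 36 36; K' ⊕ opad = 5f 7b 5c 5c.
Inner hash: sum = 53+17+54+54+108+109 = 395 → 01 8b.
Outer hash (recomputed tag): sum = 95+123+92+92+1+139 = 542 → 02 1e.
Recomputed tag = 021e; claimed = b31e → mismatch.

invalid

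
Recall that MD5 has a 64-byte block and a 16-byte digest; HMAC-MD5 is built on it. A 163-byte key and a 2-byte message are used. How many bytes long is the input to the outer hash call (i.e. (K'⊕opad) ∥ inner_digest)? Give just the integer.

80

Key is 163 > 64 bytes, so it is hashed to 16 bytes then zero-padded to 64: |K'| = 64.
Outer input = (K'⊕opad) ∥ H(inner) → 64 + 16 = 80 bytes.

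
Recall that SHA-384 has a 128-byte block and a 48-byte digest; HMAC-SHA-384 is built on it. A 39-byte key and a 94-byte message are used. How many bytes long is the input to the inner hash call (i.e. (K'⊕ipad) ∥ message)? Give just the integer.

222

Key is 39 ≤ 128 bytes, zero-padded: |K'| = 128.
Inner input = (K'⊕ipad) ∥ m → 128 + 94 = 222 bytes.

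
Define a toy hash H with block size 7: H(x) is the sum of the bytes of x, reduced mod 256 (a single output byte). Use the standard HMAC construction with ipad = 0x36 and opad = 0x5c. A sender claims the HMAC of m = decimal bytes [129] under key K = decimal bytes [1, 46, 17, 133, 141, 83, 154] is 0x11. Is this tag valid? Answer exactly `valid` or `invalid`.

valid

Key decimal bytes [1, 46, 17, 133, 141, 83, 154] = 01 2e 11 85 8d 53 9a is exactly B = 7 bytes: K' = 01 2e 11 85 8d 53 9a.
K' ⊕ ipad = 37 18 27 b3 bb 65 ac; K' ⊕ opad = 5d 72 4d d9 d1 0f c6.
Inner hash: sum = 55+24+39+179+187+101+172+129 = 886; mod 256 = 118 → 76.
Outer hash (recomputed tag): sum = 93+114+77+217+209+15+198+118 = 1041; mod 256 = 17 → 11.
Recomputed tag = 11; claimed = 11 → match.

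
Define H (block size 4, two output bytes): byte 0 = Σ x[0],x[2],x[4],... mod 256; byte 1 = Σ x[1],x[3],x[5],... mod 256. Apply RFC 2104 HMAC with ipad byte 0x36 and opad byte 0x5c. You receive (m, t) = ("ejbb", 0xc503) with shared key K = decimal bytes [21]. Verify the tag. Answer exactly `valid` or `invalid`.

Key decimal bytes [21] = 15 is 1 byte ≤ B = 4; zero-pad to 4 bytes: K' = 15 00 00 00.
K' ⊕ ipad = 23 36 36 36; K' ⊕ opad = 49 5c 5c 5c.
Inner hash: even-index sum = 288 mod 256 = 32; odd-index sum = 312 mod 256 = 56 → 20 38.
Outer hash (recomputed tag): even-index sum = 197 mod 256 = 197; odd-index sum = 240 mod 256 = 240 → c5 f0.
Recomputed tag = c5f0; claimed = c503 → mismatch.

invalid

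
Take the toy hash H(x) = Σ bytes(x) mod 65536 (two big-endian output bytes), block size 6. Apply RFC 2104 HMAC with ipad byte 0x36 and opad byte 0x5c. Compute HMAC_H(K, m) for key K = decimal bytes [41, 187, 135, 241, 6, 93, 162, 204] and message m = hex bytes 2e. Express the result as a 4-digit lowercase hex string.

028d

Key decimal bytes [41, 187, 135, 241, 6, 93, 162, 204] = 29 bb 87 f1 06 5d a2 cc is 8 bytes > B = 6, so hash it first: H(key) = 04 2d, then zero-pad to 6 bytes: K' = 04 2d 00 00 00 00.
K' ⊕ ipad = 32 1b 36 36 36 36.  K' ⊕ opad = 58 71 5c 5c 5c 5c.
Inner input = (K'⊕ipad) ∥ m = 32 1b 36 36 36 36 ∥ 2e.
Inner hash: sum = 50+27+54+54+54+54+46 = 339 → 01 53.
Outer input = (K'⊕opad) ∥ inner = 58 71 5c 5c 5c 5c ∥ 01 53.
Outer hash (tag): sum = 88+113+92+92+92+92+1+83 = 653 → 02 8d.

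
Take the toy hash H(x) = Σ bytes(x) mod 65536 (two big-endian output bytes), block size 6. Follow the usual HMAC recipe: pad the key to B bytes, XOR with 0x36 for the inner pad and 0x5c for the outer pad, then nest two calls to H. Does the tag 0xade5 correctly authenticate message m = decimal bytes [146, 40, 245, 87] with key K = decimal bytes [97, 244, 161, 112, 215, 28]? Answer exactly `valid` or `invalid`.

Key decimal bytes [97, 244, 161, 112, 215, 28] = 61 f4 a1 70 d7 1c is exactly B = 6 bytes: K' = 61 f4 a1 70 d7 1c.
K' ⊕ ipad = 57 c2 97 46 e1 2a; K' ⊕ opad = 3d a8 fd 2c 8b 40.
Inner hash: sum = 87+194+151+70+225+42+146+40+245+87 = 1287 → 05 07.
Outer hash (recomputed tag): sum = 61+168+253+44+139+64+5+7 = 741 → 02 e5.
Recomputed tag = 02e5; claimed = ade5 → mismatch.

invalid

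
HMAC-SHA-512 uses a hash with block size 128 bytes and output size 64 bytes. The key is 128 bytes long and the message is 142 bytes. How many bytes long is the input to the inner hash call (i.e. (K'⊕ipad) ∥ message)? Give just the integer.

Key is 128 ≤ 128 bytes, zero-padded: |K'| = 128.
Inner input = (K'⊕ipad) ∥ m → 128 + 142 = 270 bytes.

270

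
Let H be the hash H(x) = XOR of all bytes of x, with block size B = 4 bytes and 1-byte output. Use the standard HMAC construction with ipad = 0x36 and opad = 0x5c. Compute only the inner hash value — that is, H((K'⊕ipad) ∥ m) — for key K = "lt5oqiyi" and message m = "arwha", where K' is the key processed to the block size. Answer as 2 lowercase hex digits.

27

Key "lt5oqiyi" = 6c 74 35 6f 71 69 79 69 is 8 bytes > B = 4, so hash it first: H(key) = 4a, then zero-pad to 4 bytes: K' = 4a 00 00 00.
K' ⊕ ipad = 7c 36 36 36.
Inner input = 7c 36 36 36 ∥ 61 72 77 68 61.
Inner hash: XOR 7c⊕36⊕36⊕36⊕61⊕72⊕77⊕68⊕61 = 27.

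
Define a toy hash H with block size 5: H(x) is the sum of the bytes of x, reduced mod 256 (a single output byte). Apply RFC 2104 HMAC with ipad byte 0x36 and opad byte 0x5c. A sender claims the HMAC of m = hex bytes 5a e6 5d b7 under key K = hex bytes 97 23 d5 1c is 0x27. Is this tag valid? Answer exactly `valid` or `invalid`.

invalid

Key hex bytes 97 23 d5 1c is 4 bytes ≤ B = 5; zero-pad to 5 bytes: K' = 97 23 d5 1c 00.
K' ⊕ ipad = a1 15 e3 2a 36; K' ⊕ opad = cb 7f 89 40 5c.
Inner hash: sum = 161+21+227+42+54+90+230+93+183 = 1101; mod 256 = 77 → 4d.
Outer hash (recomputed tag): sum = 203+127+137+64+92+77 = 700; mod 256 = 188 → bc.
Recomputed tag = bc; claimed = 27 → mismatch.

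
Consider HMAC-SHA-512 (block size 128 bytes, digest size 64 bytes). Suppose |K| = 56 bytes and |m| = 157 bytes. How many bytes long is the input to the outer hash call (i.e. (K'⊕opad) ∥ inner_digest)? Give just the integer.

192

Key is 56 ≤ 128 bytes, zero-padded: |K'| = 128.
Outer input = (K'⊕opad) ∥ H(inner) → 128 + 64 = 192 bytes.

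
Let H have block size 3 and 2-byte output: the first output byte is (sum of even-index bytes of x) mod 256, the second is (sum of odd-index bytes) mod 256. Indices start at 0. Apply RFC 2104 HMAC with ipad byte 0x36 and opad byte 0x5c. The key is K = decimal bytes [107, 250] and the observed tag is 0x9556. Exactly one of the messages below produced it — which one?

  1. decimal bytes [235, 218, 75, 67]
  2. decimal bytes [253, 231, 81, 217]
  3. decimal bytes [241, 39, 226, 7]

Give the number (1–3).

Key decimal bytes [107, 250] = 6b fa is 2 bytes ≤ B = 3; zero-pad to 3 bytes: K' = 6b fa 00.
K' ⊕ ipad = 5d cc 36; K' ⊕ opad = 37 a6 5c.
m1: inner = H(5d cc 36 eb da 4b 43) = b0 02; tag = H(37 a6 5c b0 02) = 9556 ← matches
m2: inner = H(5d cc 36 fd e7 51 d9) = 53 1a; tag = H(37 a6 5c 53 1a) = adf9
m3: inner = H(5d cc 36 f1 27 e2 07) = c1 9f; tag = H(37 a6 5c c1 9f) = 3267

1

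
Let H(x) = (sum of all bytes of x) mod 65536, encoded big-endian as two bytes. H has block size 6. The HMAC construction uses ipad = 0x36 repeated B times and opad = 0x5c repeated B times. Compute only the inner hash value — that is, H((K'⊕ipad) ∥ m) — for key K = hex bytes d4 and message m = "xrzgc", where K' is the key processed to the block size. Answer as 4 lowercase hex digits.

Key hex bytes d4 is 1 byte ≤ B = 6; zero-pad to 6 bytes: K' = d4 00 00 00 00 00.
K' ⊕ ipad = e2 36 36 36 36 36.
Inner input = e2 36 36 36 36 36 ∥ 78 72 7a 67 63.
Inner hash: sum = 226+54+54+54+54+54+120+114+122+103+99 = 1054 → 04 1e.

041e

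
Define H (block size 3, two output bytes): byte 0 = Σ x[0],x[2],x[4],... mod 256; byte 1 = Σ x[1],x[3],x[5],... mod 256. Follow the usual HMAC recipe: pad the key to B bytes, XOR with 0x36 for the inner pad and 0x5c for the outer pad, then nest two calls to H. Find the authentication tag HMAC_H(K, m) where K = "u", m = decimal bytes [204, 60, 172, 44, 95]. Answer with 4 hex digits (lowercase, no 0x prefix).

Key "u" = 75 is 1 byte ≤ B = 3; zero-pad to 3 bytes: K' = 75 00 00.
K' ⊕ ipad = 43 36 36.  K' ⊕ opad = 29 5c 5c.
Inner input = (K'⊕ipad) ∥ m = 43 36 36 ∥ cc 3c ac 2c 5f.
Inner hash: even-index sum = 225 mod 256 = 225; odd-index sum = 525 mod 256 = 13 → e1 0d.
Outer input = (K'⊕opad) ∥ inner = 29 5c 5c ∥ e1 0d.
Outer hash (tag): even-index sum = 146 mod 256 = 146; odd-index sum = 317 mod 256 = 61 → 92 3d.

923d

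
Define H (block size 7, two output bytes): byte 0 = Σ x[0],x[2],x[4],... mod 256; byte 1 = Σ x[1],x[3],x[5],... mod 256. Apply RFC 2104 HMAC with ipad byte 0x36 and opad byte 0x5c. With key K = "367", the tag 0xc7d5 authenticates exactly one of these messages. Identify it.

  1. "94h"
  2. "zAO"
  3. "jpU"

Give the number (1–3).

Key "367" = 33 36 37 is 3 bytes ≤ B = 7; zero-pad to 7 bytes: K' = 33 36 37 00 00 00 00.
K' ⊕ ipad = 05 00 01 36 36 36 36; K' ⊕ opad = 6f 6a 6b 5c 5c 5c 5c.
m1: inner = H(05 00 01 36 36 36 36 39 34 68) = a6 0d; tag = H(6f 6a 6b 5c 5c 5c 5c a6 0d) = 9fc8
m2: inner = H(05 00 01 36 36 36 36 7a 41 4f) = b3 35; tag = H(6f 6a 6b 5c 5c 5c 5c b3 35) = c7d5 ← matches
m3: inner = H(05 00 01 36 36 36 36 6a 70 55) = e2 2b; tag = H(6f 6a 6b 5c 5c 5c 5c e2 2b) = bd04

2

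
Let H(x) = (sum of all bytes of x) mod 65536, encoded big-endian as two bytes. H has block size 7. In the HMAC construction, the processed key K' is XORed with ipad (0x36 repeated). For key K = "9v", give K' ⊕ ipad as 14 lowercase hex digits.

0f403636363636

Key "9v" = 39 76 is 2 bytes ≤ B = 7; zero-pad to 7 bytes: K' = 39 76 00 00 00 00 00.
XOR each byte with 0x36: 39⊕36=0f, 76⊕36=40, 00⊕36=36, 00⊕36=36, 00⊕36=36, 00⊕36=36, 00⊕36=36.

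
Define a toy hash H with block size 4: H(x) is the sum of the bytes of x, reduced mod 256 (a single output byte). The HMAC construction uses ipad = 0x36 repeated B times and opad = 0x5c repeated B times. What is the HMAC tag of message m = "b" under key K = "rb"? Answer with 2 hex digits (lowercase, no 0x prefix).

8a

Key "rb" = 72 62 is 2 bytes ≤ B = 4; zero-pad to 4 bytes: K' = 72 62 00 00.
K' ⊕ ipad = 44 54 36 36.  K' ⊕ opad = 2e 3e 5c 5c.
Inner input = (K'⊕ipad) ∥ m = 44 54 36 36 ∥ 62.
Inner hash: sum = 68+84+54+54+98 = 358; mod 256 = 102 → 66.
Outer input = (K'⊕opad) ∥ inner = 2e 3e 5c 5c ∥ 66.
Outer hash (tag): sum = 46+62+92+92+102 = 394; mod 256 = 138 → 8a.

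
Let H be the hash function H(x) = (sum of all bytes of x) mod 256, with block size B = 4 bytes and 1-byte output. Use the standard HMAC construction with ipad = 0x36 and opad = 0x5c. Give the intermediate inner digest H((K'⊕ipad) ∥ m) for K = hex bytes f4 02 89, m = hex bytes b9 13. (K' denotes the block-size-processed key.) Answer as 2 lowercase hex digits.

Key hex bytes f4 02 89 is 3 bytes ≤ B = 4; zero-pad to 4 bytes: K' = f4 02 89 00.
K' ⊕ ipad = c2 34 bf 36.
Inner input = c2 34 bf 36 ∥ b9 13.
Inner hash: sum = 194+52+191+54+185+19 = 695; mod 256 = 183 → b7.

b7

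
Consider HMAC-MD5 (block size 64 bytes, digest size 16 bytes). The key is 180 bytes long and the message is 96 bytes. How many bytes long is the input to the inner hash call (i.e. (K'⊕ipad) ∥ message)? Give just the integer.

Key is 180 > 64 bytes, so it is hashed to 16 bytes then zero-padded to 64: |K'| = 64.
Inner input = (K'⊕ipad) ∥ m → 64 + 96 = 160 bytes.

160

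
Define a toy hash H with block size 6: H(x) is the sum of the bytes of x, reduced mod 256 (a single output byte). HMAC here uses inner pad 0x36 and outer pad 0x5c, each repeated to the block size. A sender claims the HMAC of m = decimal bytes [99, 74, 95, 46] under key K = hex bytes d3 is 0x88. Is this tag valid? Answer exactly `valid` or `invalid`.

valid

Key hex bytes d3 is 1 byte ≤ B = 6; zero-pad to 6 bytes: K' = d3 00 00 00 00 00.
K' ⊕ ipad = e5 36 36 36 36 36; K' ⊕ opad = 8f 5c 5c 5c 5c 5c.
Inner hash: sum = 229+54+54+54+54+54+99+74+95+46 = 813; mod 256 = 45 → 2d.
Outer hash (recomputed tag): sum = 143+92+92+92+92+92+45 = 648; mod 256 = 136 → 88.
Recomputed tag = 88; claimed = 88 → match.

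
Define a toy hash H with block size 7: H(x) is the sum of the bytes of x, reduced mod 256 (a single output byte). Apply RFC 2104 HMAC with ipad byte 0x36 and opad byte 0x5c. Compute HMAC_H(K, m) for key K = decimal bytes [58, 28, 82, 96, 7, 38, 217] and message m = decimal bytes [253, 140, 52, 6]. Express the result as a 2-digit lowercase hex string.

Key decimal bytes [58, 28, 82, 96, 7, 38, 217] = 3a 1c 52 60 07 26 d9 is exactly B = 7 bytes: K' = 3a 1c 52 60 07 26 d9.
K' ⊕ ipad = 0c 2a 64 56 31 10 ef.  K' ⊕ opad = 66 40 0e 3c 5b 7a 85.
Inner input = (K'⊕ipad) ∥ m = 0c 2a 64 56 31 10 ef ∥ fd 8c 34 06.
Inner hash: sum = 12+42+100+86+49+16+239+253+140+52+6 = 995; mod 256 = 227 → e3.
Outer input = (K'⊕opad) ∥ inner = 66 40 0e 3c 5b 7a 85 ∥ e3.
Outer hash (tag): sum = 102+64+14+60+91+122+133+227 = 813; mod 256 = 45 → 2d.

2d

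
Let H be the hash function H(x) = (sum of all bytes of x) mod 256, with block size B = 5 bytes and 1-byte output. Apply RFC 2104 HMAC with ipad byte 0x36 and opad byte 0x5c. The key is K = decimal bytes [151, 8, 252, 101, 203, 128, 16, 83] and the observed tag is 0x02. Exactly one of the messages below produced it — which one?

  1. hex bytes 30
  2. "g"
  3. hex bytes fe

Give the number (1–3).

1

Key decimal bytes [151, 8, 252, 101, 203, 128, 16, 83] = 97 08 fc 65 cb 80 10 53 is 8 bytes > B = 5, so hash it first: H(key) = ae, then zero-pad to 5 bytes: K' = ae 00 00 00 00.
K' ⊕ ipad = 98 36 36 36 36; K' ⊕ opad = f2 5c 5c 5c 5c.
m1: inner = H(98 36 36 36 36 30) = a0; tag = H(f2 5c 5c 5c 5c a0) = 02 ← matches
m2: inner = H(98 36 36 36 36 67) = d7; tag = H(f2 5c 5c 5c 5c d7) = 39
m3: inner = H(98 36 36 36 36 fe) = 6e; tag = H(f2 5c 5c 5c 5c 6e) = d0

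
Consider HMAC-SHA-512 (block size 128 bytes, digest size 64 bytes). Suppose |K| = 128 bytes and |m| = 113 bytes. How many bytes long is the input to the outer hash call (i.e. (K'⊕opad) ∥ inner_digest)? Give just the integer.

Key is 128 ≤ 128 bytes, zero-padded: |K'| = 128.
Outer input = (K'⊕opad) ∥ H(inner) → 128 + 64 = 192 bytes.

192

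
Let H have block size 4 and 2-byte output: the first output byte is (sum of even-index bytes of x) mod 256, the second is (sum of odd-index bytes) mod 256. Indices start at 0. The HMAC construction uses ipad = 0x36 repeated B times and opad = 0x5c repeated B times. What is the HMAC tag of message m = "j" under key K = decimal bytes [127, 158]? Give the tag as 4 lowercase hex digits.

Key decimal bytes [127, 158] = 7f 9e is 2 bytes ≤ B = 4; zero-pad to 4 bytes: K' = 7f 9e 00 00.
K' ⊕ ipad = 49 a8 36 36.  K' ⊕ opad = 23 c2 5c 5c.
Inner input = (K'⊕ipad) ∥ m = 49 a8 36 36 ∥ 6a.
Inner hash: even-index sum = 233 mod 256 = 233; odd-index sum = 222 mod 256 = 222 → e9 de.
Outer input = (K'⊕opad) ∥ inner = 23 c2 5c 5c ∥ e9 de.
Outer hash (tag): even-index sum = 360 mod 256 = 104; odd-index sum = 508 mod 256 = 252 → 68 fc.

68fc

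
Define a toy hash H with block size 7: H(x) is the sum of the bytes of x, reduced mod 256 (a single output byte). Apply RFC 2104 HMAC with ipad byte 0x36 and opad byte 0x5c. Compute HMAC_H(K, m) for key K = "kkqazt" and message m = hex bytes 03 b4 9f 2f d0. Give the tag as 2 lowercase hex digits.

Key "kkqazt" = 6b 6b 71 61 7a 74 is 6 bytes ≤ B = 7; zero-pad to 7 bytes: K' = 6b 6b 71 61 7a 74 00.
K' ⊕ ipad = 5d 5d 47 57 4c 42 36.  K' ⊕ opad = 37 37 2d 3d 26 28 5c.
Inner input = (K'⊕ipad) ∥ m = 5d 5d 47 57 4c 42 36 ∥ 03 b4 9f 2f d0.
Inner hash: sum = 93+93+71+87+76+66+54+3+180+159+47+208 = 1137; mod 256 = 113 → 71.
Outer input = (K'⊕opad) ∥ inner = 37 37 2d 3d 26 28 5c ∥ 71.
Outer hash (tag): sum = 55+55+45+61+38+40+92+113 = 499; mod 256 = 243 → f3.

f3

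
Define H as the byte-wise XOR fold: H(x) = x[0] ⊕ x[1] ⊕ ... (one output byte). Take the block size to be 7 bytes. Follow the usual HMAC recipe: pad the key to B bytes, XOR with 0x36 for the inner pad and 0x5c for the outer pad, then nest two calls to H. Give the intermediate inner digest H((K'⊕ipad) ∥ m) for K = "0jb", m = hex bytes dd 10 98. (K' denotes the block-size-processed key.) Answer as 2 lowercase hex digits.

5b

Key "0jb" = 30 6a 62 is 3 bytes ≤ B = 7; zero-pad to 7 bytes: K' = 30 6a 62 00 00 00 00.
K' ⊕ ipad = 06 5c 54 36 36 36 36.
Inner input = 06 5c 54 36 36 36 36 ∥ dd 10 98.
Inner hash: XOR 06⊕5c⊕54⊕36⊕36⊕36⊕36⊕dd⊕10⊕98 = 5b.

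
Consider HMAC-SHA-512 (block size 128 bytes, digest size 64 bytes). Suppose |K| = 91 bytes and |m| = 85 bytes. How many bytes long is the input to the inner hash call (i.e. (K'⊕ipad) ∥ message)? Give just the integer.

Key is 91 ≤ 128 bytes, zero-padded: |K'| = 128.
Inner input = (K'⊕ipad) ∥ m → 128 + 85 = 213 bytes.

213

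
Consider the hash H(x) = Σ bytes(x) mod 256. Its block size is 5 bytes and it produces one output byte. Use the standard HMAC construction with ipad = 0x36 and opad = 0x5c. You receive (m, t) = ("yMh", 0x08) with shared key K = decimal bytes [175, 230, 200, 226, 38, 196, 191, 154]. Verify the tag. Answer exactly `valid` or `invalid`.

valid

Key decimal bytes [175, 230, 200, 226, 38, 196, 191, 154] = af e6 c8 e2 26 c4 bf 9a is 8 bytes > B = 5, so hash it first: H(key) = 82, then zero-pad to 5 bytes: K' = 82 00 00 00 00.
K' ⊕ ipad = b4 36 36 36 36; K' ⊕ opad = de 5c 5c 5c 5c.
Inner hash: sum = 180+54+54+54+54+121+77+104 = 698; mod 256 = 186 → ba.
Outer hash (recomputed tag): sum = 222+92+92+92+92+186 = 776; mod 256 = 8 → 08.
Recomputed tag = 08; claimed = 08 → match.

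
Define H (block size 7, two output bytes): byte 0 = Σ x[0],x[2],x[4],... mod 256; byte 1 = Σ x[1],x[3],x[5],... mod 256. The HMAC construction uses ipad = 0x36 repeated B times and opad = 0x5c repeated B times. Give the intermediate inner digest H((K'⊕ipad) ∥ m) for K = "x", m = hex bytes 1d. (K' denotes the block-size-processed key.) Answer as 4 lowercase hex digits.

f0bf

Key "x" = 78 is 1 byte ≤ B = 7; zero-pad to 7 bytes: K' = 78 00 00 00 00 00 00.
K' ⊕ ipad = 4e 36 36 36 36 36 36.
Inner input = 4e 36 36 36 36 36 36 ∥ 1d.
Inner hash: even-index sum = 240 mod 256 = 240; odd-index sum = 191 mod 256 = 191 → f0 bf.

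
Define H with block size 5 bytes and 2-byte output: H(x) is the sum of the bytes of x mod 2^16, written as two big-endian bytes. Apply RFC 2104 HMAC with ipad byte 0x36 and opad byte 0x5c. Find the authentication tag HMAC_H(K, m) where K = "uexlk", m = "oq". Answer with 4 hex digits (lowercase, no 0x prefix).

016a

Key "uexlk" = 75 65 78 6c 6b is exactly B = 5 bytes: K' = 75 65 78 6c 6b.
K' ⊕ ipad = 43 53 4e 5a 5d.  K' ⊕ opad = 29 39 24 30 37.
Inner input = (K'⊕ipad) ∥ m = 43 53 4e 5a 5d ∥ 6f 71.
Inner hash: sum = 67+83+78+90+93+111+113 = 635 → 02 7b.
Outer input = (K'⊕opad) ∥ inner = 29 39 24 30 37 ∥ 02 7b.
Outer hash (tag): sum = 41+57+36+48+55+2+123 = 362 → 01 6a.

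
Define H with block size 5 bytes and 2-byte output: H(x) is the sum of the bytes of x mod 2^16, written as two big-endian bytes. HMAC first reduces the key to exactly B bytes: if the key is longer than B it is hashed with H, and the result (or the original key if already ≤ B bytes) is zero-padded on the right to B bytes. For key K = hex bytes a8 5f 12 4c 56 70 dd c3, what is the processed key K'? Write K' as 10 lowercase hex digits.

03cb000000

|K| = 8 > B = 5, so first hash the key.
H(K): sum = 168+95+18+76+86+112+221+195 = 971 → 03 cb.
Zero-pad H(K) = 03 cb to 5 bytes: K' = 03 cb 00 00 00.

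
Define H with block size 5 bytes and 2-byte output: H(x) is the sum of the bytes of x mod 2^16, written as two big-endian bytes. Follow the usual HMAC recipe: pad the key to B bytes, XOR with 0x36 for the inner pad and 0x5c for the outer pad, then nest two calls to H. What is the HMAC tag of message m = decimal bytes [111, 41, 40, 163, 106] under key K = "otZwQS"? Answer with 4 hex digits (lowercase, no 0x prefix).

Key "otZwQS" = 6f 74 5a 77 51 53 is 6 bytes > B = 5, so hash it first: H(key) = 02 58, then zero-pad to 5 bytes: K' = 02 58 00 00 00.
K' ⊕ ipad = 34 6e 36 36 36.  K' ⊕ opad = 5e 04 5c 5c 5c.
Inner input = (K'⊕ipad) ∥ m = 34 6e 36 36 36 ∥ 6f 29 28 a3 6a.
Inner hash: sum = 52+110+54+54+54+111+41+40+163+106 = 785 → 03 11.
Outer input = (K'⊕opad) ∥ inner = 5e 04 5c 5c 5c ∥ 03 11.
Outer hash (tag): sum = 94+4+92+92+92+3+17 = 394 → 01 8a.

018a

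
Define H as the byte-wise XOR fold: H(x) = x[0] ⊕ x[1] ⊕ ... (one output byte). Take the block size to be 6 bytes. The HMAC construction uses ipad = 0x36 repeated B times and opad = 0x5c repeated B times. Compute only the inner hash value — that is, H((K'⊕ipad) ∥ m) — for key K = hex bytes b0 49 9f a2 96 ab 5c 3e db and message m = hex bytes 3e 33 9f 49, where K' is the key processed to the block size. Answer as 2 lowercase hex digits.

Key hex bytes b0 49 9f a2 96 ab 5c 3e db is 9 bytes > B = 6, so hash it first: H(key) = 40, then zero-pad to 6 bytes: K' = 40 00 00 00 00 00.
K' ⊕ ipad = 76 36 36 36 36 36.
Inner input = 76 36 36 36 36 36 ∥ 3e 33 9f 49.
Inner hash: XOR 76⊕36⊕36⊕36⊕36⊕36⊕3e⊕33⊕9f⊕49 = 9b.

9b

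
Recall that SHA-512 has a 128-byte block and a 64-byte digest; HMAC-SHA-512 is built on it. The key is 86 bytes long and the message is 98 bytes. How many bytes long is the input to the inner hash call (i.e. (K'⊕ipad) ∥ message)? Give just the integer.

Key is 86 ≤ 128 bytes, zero-padded: |K'| = 128.
Inner input = (K'⊕ipad) ∥ m → 128 + 98 = 226 bytes.

226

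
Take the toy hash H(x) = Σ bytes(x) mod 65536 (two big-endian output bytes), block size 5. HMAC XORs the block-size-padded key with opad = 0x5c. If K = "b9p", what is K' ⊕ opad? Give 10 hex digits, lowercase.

3e652c5c5c

Key "b9p" = 62 39 70 is 3 bytes ≤ B = 5; zero-pad to 5 bytes: K' = 62 39 70 00 00.
XOR each byte with 0x5c: 62⊕5c=3e, 39⊕5c=65, 70⊕5c=2c, 00⊕5c=5c, 00⊕5c=5c.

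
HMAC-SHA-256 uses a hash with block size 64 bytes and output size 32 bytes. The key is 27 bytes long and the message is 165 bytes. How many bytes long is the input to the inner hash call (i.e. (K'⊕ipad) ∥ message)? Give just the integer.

Key is 27 ≤ 64 bytes, zero-padded: |K'| = 64.
Inner input = (K'⊕ipad) ∥ m → 64 + 165 = 229 bytes.

229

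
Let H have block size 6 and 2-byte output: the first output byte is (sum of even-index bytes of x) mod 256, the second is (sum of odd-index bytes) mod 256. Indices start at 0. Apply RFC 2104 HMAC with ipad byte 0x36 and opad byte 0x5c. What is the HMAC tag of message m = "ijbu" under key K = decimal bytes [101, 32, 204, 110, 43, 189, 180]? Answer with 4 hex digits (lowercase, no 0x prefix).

6197

Key decimal bytes [101, 32, 204, 110, 43, 189, 180] = 65 20 cc 6e 2b bd b4 is 7 bytes > B = 6, so hash it first: H(key) = 10 4b, then zero-pad to 6 bytes: K' = 10 4b 00 00 00 00.
K' ⊕ ipad = 26 7d 36 36 36 36.  K' ⊕ opad = 4c 17 5c 5c 5c 5c.
Inner input = (K'⊕ipad) ∥ m = 26 7d 36 36 36 36 ∥ 69 6a 62 75.
Inner hash: even-index sum = 349 mod 256 = 93; odd-index sum = 456 mod 256 = 200 → 5d c8.
Outer input = (K'⊕opad) ∥ inner = 4c 17 5c 5c 5c 5c ∥ 5d c8.
Outer hash (tag): even-index sum = 353 mod 256 = 97; odd-index sum = 407 mod 256 = 151 → 61 97.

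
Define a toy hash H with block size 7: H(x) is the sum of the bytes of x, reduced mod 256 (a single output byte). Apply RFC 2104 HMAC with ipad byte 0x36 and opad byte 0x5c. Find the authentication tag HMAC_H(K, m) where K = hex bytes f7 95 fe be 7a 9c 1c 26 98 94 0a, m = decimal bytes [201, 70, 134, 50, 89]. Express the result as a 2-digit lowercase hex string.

Key hex bytes f7 95 fe be 7a 9c 1c 26 98 94 0a is 11 bytes > B = 7, so hash it first: H(key) = d6, then zero-pad to 7 bytes: K' = d6 00 00 00 00 00 00.
K' ⊕ ipad = e0 36 36 36 36 36 36.  K' ⊕ opad = 8a 5c 5c 5c 5c 5c 5c.
Inner input = (K'⊕ipad) ∥ m = e0 36 36 36 36 36 36 ∥ c9 46 86 32 59.
Inner hash: sum = 224+54+54+54+54+54+54+201+70+134+50+89 = 1092; mod 256 = 68 → 44.
Outer input = (K'⊕opad) ∥ inner = 8a 5c 5c 5c 5c 5c 5c ∥ 44.
Outer hash (tag): sum = 138+92+92+92+92+92+92+68 = 758; mod 256 = 246 → f6.

f6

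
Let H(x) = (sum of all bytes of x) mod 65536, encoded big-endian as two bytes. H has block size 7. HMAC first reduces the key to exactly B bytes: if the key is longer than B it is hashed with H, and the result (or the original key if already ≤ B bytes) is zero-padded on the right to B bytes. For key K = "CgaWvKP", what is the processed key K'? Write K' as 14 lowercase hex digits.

43676157764b50

Key "CgaWvKP" = 43 67 61 57 76 4b 50 is exactly B = 7 bytes: K' = 43 67 61 57 76 4b 50.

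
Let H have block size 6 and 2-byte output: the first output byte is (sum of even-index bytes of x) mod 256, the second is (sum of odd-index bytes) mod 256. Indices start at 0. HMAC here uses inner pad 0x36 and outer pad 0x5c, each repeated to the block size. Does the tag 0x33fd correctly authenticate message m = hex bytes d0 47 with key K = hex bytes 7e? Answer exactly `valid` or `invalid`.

Key hex bytes 7e is 1 byte ≤ B = 6; zero-pad to 6 bytes: K' = 7e 00 00 00 00 00.
K' ⊕ ipad = 48 36 36 36 36 36; K' ⊕ opad = 22 5c 5c 5c 5c 5c.
Inner hash: even-index sum = 388 mod 256 = 132; odd-index sum = 233 mod 256 = 233 → 84 e9.
Outer hash (recomputed tag): even-index sum = 350 mod 256 = 94; odd-index sum = 509 mod 256 = 253 → 5e fd.
Recomputed tag = 5efd; claimed = 33fd → mismatch.

invalid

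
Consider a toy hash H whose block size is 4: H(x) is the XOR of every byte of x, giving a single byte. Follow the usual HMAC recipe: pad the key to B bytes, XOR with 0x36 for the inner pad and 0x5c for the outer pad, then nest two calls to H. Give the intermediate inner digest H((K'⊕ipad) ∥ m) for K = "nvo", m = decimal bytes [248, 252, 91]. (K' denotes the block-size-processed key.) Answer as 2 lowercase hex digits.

28

Key "nvo" = 6e 76 6f is 3 bytes ≤ B = 4; zero-pad to 4 bytes: K' = 6e 76 6f 00.
K' ⊕ ipad = 58 40 59 36.
Inner input = 58 40 59 36 ∥ f8 fc 5b.
Inner hash: XOR 58⊕40⊕59⊕36⊕f8⊕fc⊕5b = 28.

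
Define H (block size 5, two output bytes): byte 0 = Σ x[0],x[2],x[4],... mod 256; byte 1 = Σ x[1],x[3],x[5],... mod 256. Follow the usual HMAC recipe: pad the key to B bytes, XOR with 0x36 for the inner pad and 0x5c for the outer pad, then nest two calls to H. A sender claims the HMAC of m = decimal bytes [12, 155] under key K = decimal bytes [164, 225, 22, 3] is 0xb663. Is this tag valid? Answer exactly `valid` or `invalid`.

Key decimal bytes [164, 225, 22, 3] = a4 e1 16 03 is 4 bytes ≤ B = 5; zero-pad to 5 bytes: K' = a4 e1 16 03 00.
K' ⊕ ipad = 92 d7 20 35 36; K' ⊕ opad = f8 bd 4a 5f 5c.
Inner hash: even-index sum = 387 mod 256 = 131; odd-index sum = 280 mod 256 = 24 → 83 18.
Outer hash (recomputed tag): even-index sum = 438 mod 256 = 182; odd-index sum = 415 mod 256 = 159 → b6 9f.
Recomputed tag = b69f; claimed = b663 → mismatch.

invalid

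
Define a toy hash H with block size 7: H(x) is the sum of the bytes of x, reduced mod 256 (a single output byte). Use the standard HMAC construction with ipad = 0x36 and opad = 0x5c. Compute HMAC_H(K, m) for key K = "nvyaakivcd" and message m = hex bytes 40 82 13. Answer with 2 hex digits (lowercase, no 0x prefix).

Key "nvyaakivcd" = 6e 76 79 61 61 6b 69 76 63 64 is 10 bytes > B = 7, so hash it first: H(key) = 30, then zero-pad to 7 bytes: K' = 30 00 00 00 00 00 00.
K' ⊕ ipad = 06 36 36 36 36 36 36.  K' ⊕ opad = 6c 5c 5c 5c 5c 5c 5c.
Inner input = (K'⊕ipad) ∥ m = 06 36 36 36 36 36 36 ∥ 40 82 13.
Inner hash: sum = 6+54+54+54+54+54+54+64+130+19 = 543; mod 256 = 31 → 1f.
Outer input = (K'⊕opad) ∥ inner = 6c 5c 5c 5c 5c 5c 5c ∥ 1f.
Outer hash (tag): sum = 108+92+92+92+92+92+92+31 = 691; mod 256 = 179 → b3.

b3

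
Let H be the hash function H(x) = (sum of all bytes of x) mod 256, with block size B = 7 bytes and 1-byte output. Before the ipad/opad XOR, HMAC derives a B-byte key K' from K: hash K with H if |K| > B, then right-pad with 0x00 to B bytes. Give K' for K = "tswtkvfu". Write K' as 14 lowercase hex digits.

|K| = 8 > B = 7, so first hash the key.
H(K): sum = 116+115+119+116+107+118+102+117 = 910; mod 256 = 142 → 8e.
Zero-pad H(K) = 8e to 7 bytes: K' = 8e 00 00 00 00 00 00.

8e000000000000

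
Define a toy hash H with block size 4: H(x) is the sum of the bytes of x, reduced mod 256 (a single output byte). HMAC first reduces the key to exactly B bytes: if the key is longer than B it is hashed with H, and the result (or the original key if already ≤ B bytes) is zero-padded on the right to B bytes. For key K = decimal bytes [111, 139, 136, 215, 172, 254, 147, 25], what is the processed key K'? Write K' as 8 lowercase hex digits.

af000000

|K| = 8 > B = 4, so first hash the key.
H(K): sum = 111+139+136+215+172+254+147+25 = 1199; mod 256 = 175 → af.
Zero-pad H(K) = af to 4 bytes: K' = af 00 00 00.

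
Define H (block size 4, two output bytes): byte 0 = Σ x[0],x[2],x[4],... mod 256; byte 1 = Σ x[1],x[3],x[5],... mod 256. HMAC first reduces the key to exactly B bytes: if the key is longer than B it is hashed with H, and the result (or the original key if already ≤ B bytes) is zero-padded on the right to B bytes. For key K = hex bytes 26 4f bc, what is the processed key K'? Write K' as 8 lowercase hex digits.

264fbc00

Key hex bytes 26 4f bc is 3 bytes ≤ B = 4; zero-pad to 4 bytes: K' = 26 4f bc 00.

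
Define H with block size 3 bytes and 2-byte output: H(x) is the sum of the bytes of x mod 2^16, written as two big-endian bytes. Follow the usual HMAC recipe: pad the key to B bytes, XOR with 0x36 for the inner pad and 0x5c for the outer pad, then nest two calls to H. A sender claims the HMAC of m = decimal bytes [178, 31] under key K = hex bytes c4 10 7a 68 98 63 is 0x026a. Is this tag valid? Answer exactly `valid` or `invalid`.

Key hex bytes c4 10 7a 68 98 63 is 6 bytes > B = 3, so hash it first: H(key) = 02 b1, then zero-pad to 3 bytes: K' = 02 b1 00.
K' ⊕ ipad = 34 87 36; K' ⊕ opad = 5e ed 5c.
Inner hash: sum = 52+135+54+178+31 = 450 → 01 c2.
Outer hash (recomputed tag): sum = 94+237+92+1+194 = 618 → 02 6a.
Recomputed tag = 026a; claimed = 026a → match.

valid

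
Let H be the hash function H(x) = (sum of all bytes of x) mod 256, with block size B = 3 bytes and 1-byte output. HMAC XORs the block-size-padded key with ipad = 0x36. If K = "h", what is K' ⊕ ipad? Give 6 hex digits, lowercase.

5e3636

Key "h" = 68 is 1 byte ≤ B = 3; zero-pad to 3 bytes: K' = 68 00 00.
XOR each byte with 0x36: 68⊕36=5e, 00⊕36=36, 00⊕36=36.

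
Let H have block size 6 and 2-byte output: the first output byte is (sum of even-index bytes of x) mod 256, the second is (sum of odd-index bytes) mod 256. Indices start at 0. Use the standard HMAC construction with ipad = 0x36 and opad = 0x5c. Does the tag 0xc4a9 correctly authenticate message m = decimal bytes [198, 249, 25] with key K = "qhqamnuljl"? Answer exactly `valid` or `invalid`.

invalid

Key "qhqamnuljl" = 71 68 71 61 6d 6e 75 6c 6a 6c is 10 bytes > B = 6, so hash it first: H(key) = 2e 0f, then zero-pad to 6 bytes: K' = 2e 0f 00 00 00 00.
K' ⊕ ipad = 18 39 36 36 36 36; K' ⊕ opad = 72 53 5c 5c 5c 5c.
Inner hash: even-index sum = 355 mod 256 = 99; odd-index sum = 414 mod 256 = 158 → 63 9e.
Outer hash (recomputed tag): even-index sum = 397 mod 256 = 141; odd-index sum = 425 mod 256 = 169 → 8d a9.
Recomputed tag = 8da9; claimed = c4a9 → mismatch.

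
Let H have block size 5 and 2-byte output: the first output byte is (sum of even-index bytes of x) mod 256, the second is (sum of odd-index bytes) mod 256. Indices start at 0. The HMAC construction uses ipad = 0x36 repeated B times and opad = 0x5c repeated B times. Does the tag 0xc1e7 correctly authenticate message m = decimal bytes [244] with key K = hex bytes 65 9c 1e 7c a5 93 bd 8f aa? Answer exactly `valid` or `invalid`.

Key hex bytes 65 9c 1e 7c a5 93 bd 8f aa is 9 bytes > B = 5, so hash it first: H(key) = 8f 3a, then zero-pad to 5 bytes: K' = 8f 3a 00 00 00.
K' ⊕ ipad = b9 0c 36 36 36; K' ⊕ opad = d3 66 5c 5c 5c.
Inner hash: even-index sum = 293 mod 256 = 37; odd-index sum = 310 mod 256 = 54 → 25 36.
Outer hash (recomputed tag): even-index sum = 449 mod 256 = 193; odd-index sum = 231 mod 256 = 231 → c1 e7.
Recomputed tag = c1e7; claimed = c1e7 → match.

valid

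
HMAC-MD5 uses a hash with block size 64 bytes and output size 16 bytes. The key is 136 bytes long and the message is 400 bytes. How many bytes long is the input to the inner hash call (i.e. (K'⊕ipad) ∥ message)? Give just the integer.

464

Key is 136 > 64 bytes, so it is hashed to 16 bytes then zero-padded to 64: |K'| = 64.
Inner input = (K'⊕ipad) ∥ m → 64 + 400 = 464 bytes.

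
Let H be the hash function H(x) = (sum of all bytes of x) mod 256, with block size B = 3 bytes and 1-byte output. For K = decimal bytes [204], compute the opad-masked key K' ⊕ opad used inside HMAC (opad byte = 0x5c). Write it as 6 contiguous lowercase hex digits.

905c5c

Key decimal bytes [204] = cc is 1 byte ≤ B = 3; zero-pad to 3 bytes: K' = cc 00 00.
XOR each byte with 0x5c: cc⊕5c=90, 00⊕5c=5c, 00⊕5c=5c.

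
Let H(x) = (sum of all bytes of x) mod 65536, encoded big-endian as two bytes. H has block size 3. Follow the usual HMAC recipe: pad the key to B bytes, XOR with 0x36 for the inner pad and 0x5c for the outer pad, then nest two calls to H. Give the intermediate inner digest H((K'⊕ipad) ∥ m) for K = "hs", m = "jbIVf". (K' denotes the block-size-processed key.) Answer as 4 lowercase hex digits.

Key "hs" = 68 73 is 2 bytes ≤ B = 3; zero-pad to 3 bytes: K' = 68 73 00.
K' ⊕ ipad = 5e 45 36.
Inner input = 5e 45 36 ∥ 6a 62 49 56 66.
Inner hash: sum = 94+69+54+106+98+73+86+102 = 682 → 02 aa.

02aa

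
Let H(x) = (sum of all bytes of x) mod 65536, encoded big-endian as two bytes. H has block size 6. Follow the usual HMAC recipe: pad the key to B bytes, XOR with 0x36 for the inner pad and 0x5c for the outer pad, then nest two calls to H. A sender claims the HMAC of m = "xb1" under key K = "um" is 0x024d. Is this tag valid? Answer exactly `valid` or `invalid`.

valid

Key "um" = 75 6d is 2 bytes ≤ B = 6; zero-pad to 6 bytes: K' = 75 6d 00 00 00 00.
K' ⊕ ipad = 43 5b 36 36 36 36; K' ⊕ opad = 29 31 5c 5c 5c 5c.
Inner hash: sum = 67+91+54+54+54+54+120+98+49 = 641 → 02 81.
Outer hash (recomputed tag): sum = 41+49+92+92+92+92+2+129 = 589 → 02 4d.
Recomputed tag = 024d; claimed = 024d → match.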